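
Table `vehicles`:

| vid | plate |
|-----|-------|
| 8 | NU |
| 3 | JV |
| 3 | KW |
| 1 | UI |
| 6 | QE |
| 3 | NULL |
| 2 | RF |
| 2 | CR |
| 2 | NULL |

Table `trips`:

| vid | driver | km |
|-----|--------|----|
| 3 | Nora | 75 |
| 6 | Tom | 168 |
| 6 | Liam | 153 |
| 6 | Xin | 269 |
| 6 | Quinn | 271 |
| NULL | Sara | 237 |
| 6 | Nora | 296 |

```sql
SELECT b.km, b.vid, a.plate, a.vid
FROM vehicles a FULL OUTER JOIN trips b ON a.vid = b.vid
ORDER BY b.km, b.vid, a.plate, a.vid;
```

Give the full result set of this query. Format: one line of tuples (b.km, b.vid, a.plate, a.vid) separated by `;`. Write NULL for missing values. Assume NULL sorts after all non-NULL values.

(75, 3, JV, 3); (75, 3, KW, 3); (75, 3, NULL, 3); (153, 6, QE, 6); (168, 6, QE, 6); (237, NULL, NULL, NULL); (269, 6, QE, 6); (271, 6, QE, 6); (296, 6, QE, 6); (NULL, NULL, CR, 2); (NULL, NULL, NU, 8); (NULL, NULL, RF, 2); (NULL, NULL, UI, 1); (NULL, NULL, NULL, 2)

FULL OUTER JOIN keeps every row from both sides; unmatched rows get NULL for the other side's columns.
Matching on a.vid = b.vid. A NULL in a compared column never satisfies the condition.
- a row (vid=8): no match → kept, b columns NULL.
- a row (vid=3): matches 1 b row(s) → 1 output row(s).
- a row (vid=3): matches 1 b row(s) → 1 output row(s).
- a row (vid=1): no match → kept, b columns NULL.
- a row (vid=6): matches 5 b row(s) → 5 output row(s).
- a row (vid=3): matches 1 b row(s) → 1 output row(s).
- a row (vid=2): no match → kept, b columns NULL.
- a row (vid=2): no match → kept, b columns NULL.
- a row (vid=2): no match → kept, b columns NULL.
- 1 row(s) from b found no a partner → padded with NULL.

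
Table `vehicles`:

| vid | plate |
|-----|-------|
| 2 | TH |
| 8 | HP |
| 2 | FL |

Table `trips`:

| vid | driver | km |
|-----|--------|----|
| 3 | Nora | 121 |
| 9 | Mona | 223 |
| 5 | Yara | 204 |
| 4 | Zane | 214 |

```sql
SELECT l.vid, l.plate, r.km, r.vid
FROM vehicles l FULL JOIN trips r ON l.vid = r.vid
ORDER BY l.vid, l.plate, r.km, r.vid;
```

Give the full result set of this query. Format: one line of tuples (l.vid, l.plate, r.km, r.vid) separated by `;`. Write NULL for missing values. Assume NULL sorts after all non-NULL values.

FULL OUTER JOIN keeps every row from both sides; unmatched rows get NULL for the other side's columns.
Matching on l.vid = r.vid.
- vid=2: no r row matches, row kept with r columns NULL.
- vid=8: no r row matches, row kept with r columns NULL.
- vid=2: no r row matches, row kept with r columns NULL.
- 4 r row(s) had no l match → kept, l columns NULL.
After projecting and ordering:
l.vid | l.plate | r.km | r.vid
2 | FL | NULL | NULL
2 | TH | NULL | NULL
8 | HP | NULL | NULL
NULL | NULL | 121 | 3
NULL | NULL | 204 | 5
NULL | NULL | 214 | 4
NULL | NULL | 223 | 9

(2, FL, NULL, NULL); (2, TH, NULL, NULL); (8, HP, NULL, NULL); (NULL, NULL, 121, 3); (NULL, NULL, 204, 5); (NULL, NULL, 214, 4); (NULL, NULL, 223, 9)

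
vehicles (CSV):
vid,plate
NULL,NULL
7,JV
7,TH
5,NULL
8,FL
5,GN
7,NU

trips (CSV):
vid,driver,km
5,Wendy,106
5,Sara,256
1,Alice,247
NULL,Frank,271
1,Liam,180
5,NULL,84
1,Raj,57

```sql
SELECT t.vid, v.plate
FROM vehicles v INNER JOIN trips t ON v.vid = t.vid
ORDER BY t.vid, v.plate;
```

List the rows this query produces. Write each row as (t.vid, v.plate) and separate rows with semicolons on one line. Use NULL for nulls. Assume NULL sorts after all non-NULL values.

(5, GN); (5, GN); (5, GN); (5, NULL); (5, NULL); (5, NULL)

INNER JOIN keeps only pairs where the ON condition holds.
Matching on v.vid = t.vid. A NULL in a compared column never satisfies the condition.
- v (vid=NULL) has no partner → excluded.
- v (vid=7) has no partner → excluded.
- v (vid=7) has no partner → excluded.
- v (vid=5) pairs with 3 row(s) of t.
- v (vid=8) has no partner → excluded.
- v (vid=5) pairs with 3 row(s) of t.
- v (vid=7) has no partner → excluded.
After projecting and ordering:
t.vid | v.plate
5 | GN
5 | GN
5 | GN
5 | NULL
5 | NULL
5 | NULL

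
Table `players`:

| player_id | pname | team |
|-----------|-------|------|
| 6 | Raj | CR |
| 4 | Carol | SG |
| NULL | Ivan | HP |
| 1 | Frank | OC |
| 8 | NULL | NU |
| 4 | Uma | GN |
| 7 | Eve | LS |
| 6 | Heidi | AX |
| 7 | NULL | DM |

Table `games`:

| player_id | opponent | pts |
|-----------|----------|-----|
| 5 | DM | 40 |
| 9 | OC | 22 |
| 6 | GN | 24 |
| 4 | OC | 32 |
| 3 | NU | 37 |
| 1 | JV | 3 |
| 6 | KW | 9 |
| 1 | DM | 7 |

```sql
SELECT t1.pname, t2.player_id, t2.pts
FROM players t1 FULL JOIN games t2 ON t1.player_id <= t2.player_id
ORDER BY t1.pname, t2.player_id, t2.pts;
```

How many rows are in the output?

28

FULL OUTER JOIN keeps every row from both sides; unmatched rows get NULL for the other side's columns.
Matching on t1.player_id <= t2.player_id. A NULL in a compared column never satisfies the condition.
- t1[0] player_id=6 → 3 match(es) in t2 → 3 row(s).
- t1[1] player_id=4 → 5 match(es) in t2 → 5 row(s).
- t1[2] player_id=NULL → no match; kept with NULLs on the t2 side.
- t1[3] player_id=1 → 8 match(es) in t2 → 8 row(s).
- t1[4] player_id=8 → 1 match(es) in t2 → 1 row(s).
- t1[5] player_id=4 → 5 match(es) in t2 → 5 row(s).
- t1[6] player_id=7 → 1 match(es) in t2 → 1 row(s).
- t1[7] player_id=6 → 3 match(es) in t2 → 3 row(s).
- t1[8] player_id=7 → 1 match(es) in t2 → 1 row(s).
Total: 27 matched + 1 padded = 28 rows.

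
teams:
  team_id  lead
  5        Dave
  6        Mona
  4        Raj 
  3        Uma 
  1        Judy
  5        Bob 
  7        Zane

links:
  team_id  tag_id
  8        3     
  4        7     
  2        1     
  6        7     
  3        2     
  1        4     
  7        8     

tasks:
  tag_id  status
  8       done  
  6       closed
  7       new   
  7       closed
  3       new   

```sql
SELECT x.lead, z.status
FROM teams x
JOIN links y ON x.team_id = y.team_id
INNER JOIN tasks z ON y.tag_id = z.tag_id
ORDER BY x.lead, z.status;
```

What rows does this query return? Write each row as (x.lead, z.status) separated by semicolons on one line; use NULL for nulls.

Joins associate left-to-right: teams INNER JOIN links on team_id gives 5 intermediate row(s).
Then INNER JOIN `tasks z` on tag_id: keep only rows whose y.tag_id appears in z.

(Mona, closed); (Mona, new); (Raj, closed); (Raj, new); (Zane, done)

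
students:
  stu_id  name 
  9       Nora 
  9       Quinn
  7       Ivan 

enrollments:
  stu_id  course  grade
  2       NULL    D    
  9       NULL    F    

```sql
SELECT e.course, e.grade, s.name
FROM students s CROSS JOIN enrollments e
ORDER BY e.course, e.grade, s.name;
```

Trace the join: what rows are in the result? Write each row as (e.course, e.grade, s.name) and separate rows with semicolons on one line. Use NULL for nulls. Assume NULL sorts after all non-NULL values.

CROSS JOIN pairs every row of `students` with every row of `enrollments`: 3 × 2 = 6 rows.
After projecting and ordering:
e.course | e.grade | s.name
NULL | D | Ivan
NULL | D | Nora
NULL | D | Quinn
NULL | F | Ivan
NULL | F | Nora
NULL | F | Quinn

(NULL, D, Ivan); (NULL, D, Nora); (NULL, D, Quinn); (NULL, F, Ivan); (NULL, F, Nora); (NULL, F, Quinn)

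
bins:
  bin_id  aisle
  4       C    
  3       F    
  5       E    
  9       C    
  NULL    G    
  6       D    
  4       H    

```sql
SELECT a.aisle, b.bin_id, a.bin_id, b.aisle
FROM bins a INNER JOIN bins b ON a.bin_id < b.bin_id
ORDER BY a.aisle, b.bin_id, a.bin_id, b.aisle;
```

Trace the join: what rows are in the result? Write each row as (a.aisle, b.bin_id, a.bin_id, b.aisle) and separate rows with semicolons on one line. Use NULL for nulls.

(C, 5, 4, E); (C, 6, 4, D); (C, 9, 4, C); (D, 9, 6, C); (E, 6, 5, D); (E, 9, 5, C); (F, 4, 3, C); (F, 4, 3, H); (F, 5, 3, E); (F, 6, 3, D); (F, 9, 3, C); (H, 5, 4, E); (H, 6, 4, D); (H, 9, 4, C)

INNER JOIN keeps only pairs where the ON condition holds.
Matching on a.bin_id < b.bin_id. A NULL in a compared column never satisfies the condition.
Matched pairs: 14.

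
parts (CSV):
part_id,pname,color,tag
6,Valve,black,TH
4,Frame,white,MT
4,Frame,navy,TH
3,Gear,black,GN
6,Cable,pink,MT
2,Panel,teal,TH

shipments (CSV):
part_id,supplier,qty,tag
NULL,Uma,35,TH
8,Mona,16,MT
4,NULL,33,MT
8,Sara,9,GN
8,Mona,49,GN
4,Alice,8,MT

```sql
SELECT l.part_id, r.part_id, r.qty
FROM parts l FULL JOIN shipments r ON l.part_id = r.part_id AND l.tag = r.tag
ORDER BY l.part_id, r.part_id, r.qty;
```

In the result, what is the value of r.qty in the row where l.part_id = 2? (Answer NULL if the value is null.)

NULL

FULL OUTER JOIN keeps every row from both sides; unmatched rows get NULL for the other side's columns.
Matching on l.part_id = r.part_id AND l.tag = r.tag. A NULL in a compared column never satisfies the condition.
Matched pairs: 2; unmatched l rows kept: 5; unmatched r rows kept: 4.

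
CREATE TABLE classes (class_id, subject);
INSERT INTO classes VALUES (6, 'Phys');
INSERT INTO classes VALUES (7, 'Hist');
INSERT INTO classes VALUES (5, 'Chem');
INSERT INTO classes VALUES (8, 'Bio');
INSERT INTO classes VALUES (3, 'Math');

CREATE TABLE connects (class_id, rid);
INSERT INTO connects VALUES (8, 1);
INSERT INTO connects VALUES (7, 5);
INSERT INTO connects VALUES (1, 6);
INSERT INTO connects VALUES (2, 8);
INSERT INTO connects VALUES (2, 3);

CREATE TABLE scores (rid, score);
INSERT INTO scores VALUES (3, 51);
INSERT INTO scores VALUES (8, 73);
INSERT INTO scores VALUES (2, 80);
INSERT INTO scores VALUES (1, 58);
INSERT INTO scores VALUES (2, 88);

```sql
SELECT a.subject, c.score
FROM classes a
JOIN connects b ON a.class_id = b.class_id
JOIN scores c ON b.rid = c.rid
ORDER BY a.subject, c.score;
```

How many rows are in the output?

1

Joins associate left-to-right: classes INNER JOIN connects on class_id gives 2 intermediate row(s).
Then INNER JOIN `scores c` on rid: keep only rows whose b.rid appears in c.
Result: 1 row(s).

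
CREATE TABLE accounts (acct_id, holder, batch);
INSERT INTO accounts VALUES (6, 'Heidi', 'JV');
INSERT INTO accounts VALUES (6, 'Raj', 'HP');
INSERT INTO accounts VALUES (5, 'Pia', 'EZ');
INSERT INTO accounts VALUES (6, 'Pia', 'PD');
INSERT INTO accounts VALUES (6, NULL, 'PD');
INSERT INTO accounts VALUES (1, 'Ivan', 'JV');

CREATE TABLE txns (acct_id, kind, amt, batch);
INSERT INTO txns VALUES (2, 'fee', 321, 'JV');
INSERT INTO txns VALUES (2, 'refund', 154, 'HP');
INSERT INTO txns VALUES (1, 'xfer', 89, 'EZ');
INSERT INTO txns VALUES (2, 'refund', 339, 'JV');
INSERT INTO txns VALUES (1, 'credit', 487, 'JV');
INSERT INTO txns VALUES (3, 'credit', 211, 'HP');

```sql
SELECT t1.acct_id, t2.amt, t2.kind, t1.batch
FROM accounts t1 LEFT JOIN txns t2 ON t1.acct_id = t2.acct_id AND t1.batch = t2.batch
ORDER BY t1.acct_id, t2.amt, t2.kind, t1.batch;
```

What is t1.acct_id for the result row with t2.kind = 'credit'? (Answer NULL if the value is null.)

LEFT JOIN keeps every row from `accounts`; unmatched rows get NULL for `txns`'s columns.
Matching on t1.acct_id = t2.acct_id AND t1.batch = t2.batch.
Matched pairs: 1; unmatched t1 rows kept: 5.

1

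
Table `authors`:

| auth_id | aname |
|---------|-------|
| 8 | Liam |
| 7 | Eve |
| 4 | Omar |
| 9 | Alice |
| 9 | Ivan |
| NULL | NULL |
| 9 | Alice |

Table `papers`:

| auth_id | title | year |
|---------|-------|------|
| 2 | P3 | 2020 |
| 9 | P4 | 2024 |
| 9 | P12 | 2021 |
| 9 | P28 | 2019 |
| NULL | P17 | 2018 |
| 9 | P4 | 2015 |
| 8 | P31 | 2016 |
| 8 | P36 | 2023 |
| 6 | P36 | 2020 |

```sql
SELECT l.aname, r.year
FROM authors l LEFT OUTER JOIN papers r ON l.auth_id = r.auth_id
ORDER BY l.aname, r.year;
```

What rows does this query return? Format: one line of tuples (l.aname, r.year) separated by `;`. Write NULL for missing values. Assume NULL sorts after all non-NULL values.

(Alice, 2015); (Alice, 2015); (Alice, 2019); (Alice, 2019); (Alice, 2021); (Alice, 2021); (Alice, 2024); (Alice, 2024); (Eve, NULL); (Ivan, 2015); (Ivan, 2019); (Ivan, 2021); (Ivan, 2024); (Liam, 2016); (Liam, 2023); (Omar, NULL); (NULL, NULL)

LEFT JOIN keeps every row from `authors`; unmatched rows get NULL for `papers`'s columns.
Matching on l.auth_id = r.auth_id. A NULL in a compared column never satisfies the condition.
- l[0] auth_id=8 → 2 match(es) in r → 2 row(s).
- l[1] auth_id=7 → no match; kept with NULLs on the r side.
- l[2] auth_id=4 → no match; kept with NULLs on the r side.
- l[3] auth_id=9 → 4 match(es) in r → 4 row(s).
- l[4] auth_id=9 → 4 match(es) in r → 4 row(s).
- l[5] auth_id=NULL → no match; kept with NULLs on the r side.
- l[6] auth_id=9 → 4 match(es) in r → 4 row(s).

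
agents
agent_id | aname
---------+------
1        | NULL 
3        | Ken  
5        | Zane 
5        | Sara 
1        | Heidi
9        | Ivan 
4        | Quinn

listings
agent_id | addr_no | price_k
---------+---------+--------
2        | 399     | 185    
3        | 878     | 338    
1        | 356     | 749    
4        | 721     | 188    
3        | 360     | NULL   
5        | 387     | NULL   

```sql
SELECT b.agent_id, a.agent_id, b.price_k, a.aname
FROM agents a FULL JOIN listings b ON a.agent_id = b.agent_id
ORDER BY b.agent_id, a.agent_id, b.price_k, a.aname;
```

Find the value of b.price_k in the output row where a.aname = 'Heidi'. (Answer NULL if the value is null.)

749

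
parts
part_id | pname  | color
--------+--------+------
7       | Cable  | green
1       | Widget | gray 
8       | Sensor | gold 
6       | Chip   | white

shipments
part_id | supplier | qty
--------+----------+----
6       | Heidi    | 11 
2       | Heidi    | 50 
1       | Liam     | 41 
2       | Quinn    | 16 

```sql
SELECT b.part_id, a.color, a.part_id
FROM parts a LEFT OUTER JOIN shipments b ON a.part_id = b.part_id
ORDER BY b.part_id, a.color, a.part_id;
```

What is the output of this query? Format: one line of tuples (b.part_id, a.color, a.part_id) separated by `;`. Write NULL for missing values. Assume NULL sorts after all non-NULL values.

(1, gray, 1); (6, white, 6); (NULL, gold, 8); (NULL, green, 7)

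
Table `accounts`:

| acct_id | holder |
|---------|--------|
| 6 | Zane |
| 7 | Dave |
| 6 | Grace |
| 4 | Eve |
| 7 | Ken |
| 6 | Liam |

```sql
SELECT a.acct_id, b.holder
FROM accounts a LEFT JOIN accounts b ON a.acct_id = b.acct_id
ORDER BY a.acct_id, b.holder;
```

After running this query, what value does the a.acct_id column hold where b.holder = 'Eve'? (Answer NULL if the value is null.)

LEFT JOIN keeps every row from `accounts a`; unmatched rows get NULL for `accounts b`'s columns.
Matching on a.acct_id = b.acct_id.
Matched pairs: 14; unmatched a rows kept: 0.

4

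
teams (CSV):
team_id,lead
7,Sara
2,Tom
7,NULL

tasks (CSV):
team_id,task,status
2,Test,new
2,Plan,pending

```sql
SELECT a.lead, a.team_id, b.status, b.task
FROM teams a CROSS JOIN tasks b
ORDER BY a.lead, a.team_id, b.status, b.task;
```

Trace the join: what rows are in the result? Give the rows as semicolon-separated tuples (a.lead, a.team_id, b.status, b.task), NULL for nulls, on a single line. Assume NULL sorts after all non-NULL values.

(Sara, 7, new, Test); (Sara, 7, pending, Plan); (Tom, 2, new, Test); (Tom, 2, pending, Plan); (NULL, 7, new, Test); (NULL, 7, pending, Plan)

CROSS JOIN pairs every row of `teams` with every row of `tasks`: 3 × 2 = 6 rows.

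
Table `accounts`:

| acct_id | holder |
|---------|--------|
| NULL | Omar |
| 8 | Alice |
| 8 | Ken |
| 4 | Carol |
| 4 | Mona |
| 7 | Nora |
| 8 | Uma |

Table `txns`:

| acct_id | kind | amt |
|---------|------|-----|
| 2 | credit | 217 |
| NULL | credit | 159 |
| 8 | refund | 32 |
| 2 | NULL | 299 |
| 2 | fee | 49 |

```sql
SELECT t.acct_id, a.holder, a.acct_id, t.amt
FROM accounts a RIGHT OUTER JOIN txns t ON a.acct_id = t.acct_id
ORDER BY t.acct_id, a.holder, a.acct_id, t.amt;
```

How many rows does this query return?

7

RIGHT JOIN keeps every row from `txns`; unmatched rows get NULL for `accounts`'s columns.
Matching on a.acct_id = t.acct_id. A NULL in a compared column never satisfies the condition.
- a row (acct_id=NULL): no match.
- a row (acct_id=8): matches 1 t row(s) → 1 output row(s).
- a row (acct_id=8): matches 1 t row(s) → 1 output row(s).
- a row (acct_id=4): no match.
- a row (acct_id=4): no match.
- a row (acct_id=7): no match.
- a row (acct_id=8): matches 1 t row(s) → 1 output row(s).
- 4 t row(s) had no a match → kept, a columns NULL.
Total: 3 matched + 4 padded = 7 rows.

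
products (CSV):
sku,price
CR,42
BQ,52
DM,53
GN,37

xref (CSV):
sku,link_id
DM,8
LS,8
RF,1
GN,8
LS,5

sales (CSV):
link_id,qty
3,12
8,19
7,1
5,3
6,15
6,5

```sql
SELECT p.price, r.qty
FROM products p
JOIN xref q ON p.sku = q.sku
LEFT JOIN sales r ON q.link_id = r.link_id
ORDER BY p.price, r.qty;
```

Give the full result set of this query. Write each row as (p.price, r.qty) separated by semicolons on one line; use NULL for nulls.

(37, 19); (53, 19)

Evaluate left to right. First `products p INNER JOIN xref q` on sku: 2 row(s).
Then LEFT JOIN `sales r` on link_id: each of those 2 rows is kept; rows whose q.link_id has no match in r get NULL for r's columns.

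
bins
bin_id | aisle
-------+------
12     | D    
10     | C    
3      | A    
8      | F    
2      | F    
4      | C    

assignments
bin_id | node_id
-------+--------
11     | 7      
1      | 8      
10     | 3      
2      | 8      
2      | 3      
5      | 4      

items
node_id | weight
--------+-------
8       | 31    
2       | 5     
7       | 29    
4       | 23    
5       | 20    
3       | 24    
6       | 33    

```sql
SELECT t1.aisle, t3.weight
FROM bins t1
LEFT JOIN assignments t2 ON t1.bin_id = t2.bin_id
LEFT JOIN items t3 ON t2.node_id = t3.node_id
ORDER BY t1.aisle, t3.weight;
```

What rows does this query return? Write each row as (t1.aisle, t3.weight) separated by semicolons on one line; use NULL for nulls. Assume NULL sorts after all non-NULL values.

(A, NULL); (C, 24); (C, NULL); (D, NULL); (F, 24); (F, 31); (F, NULL)

Joins associate left-to-right: bins LEFT JOIN assignments on bin_id gives 7 intermediate row(s).
Then LEFT JOIN `items t3` on node_id: each of those 7 rows is kept; rows whose t2.node_id has no match in t3 get NULL for t3's columns.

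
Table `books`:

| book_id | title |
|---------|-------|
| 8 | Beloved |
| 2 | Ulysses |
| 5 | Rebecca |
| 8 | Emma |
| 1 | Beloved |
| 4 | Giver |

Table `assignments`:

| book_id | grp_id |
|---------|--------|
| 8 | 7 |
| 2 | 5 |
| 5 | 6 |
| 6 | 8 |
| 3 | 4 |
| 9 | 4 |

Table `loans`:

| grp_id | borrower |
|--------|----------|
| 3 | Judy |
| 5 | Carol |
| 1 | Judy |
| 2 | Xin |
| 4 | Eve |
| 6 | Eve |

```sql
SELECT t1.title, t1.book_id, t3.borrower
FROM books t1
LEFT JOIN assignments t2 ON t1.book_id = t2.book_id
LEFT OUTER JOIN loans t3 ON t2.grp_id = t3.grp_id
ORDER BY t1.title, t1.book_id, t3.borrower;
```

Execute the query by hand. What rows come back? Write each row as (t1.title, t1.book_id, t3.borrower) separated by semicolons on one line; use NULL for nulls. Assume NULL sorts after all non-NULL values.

(Beloved, 1, NULL); (Beloved, 8, NULL); (Emma, 8, NULL); (Giver, 4, NULL); (Rebecca, 5, Eve); (Ulysses, 2, Carol)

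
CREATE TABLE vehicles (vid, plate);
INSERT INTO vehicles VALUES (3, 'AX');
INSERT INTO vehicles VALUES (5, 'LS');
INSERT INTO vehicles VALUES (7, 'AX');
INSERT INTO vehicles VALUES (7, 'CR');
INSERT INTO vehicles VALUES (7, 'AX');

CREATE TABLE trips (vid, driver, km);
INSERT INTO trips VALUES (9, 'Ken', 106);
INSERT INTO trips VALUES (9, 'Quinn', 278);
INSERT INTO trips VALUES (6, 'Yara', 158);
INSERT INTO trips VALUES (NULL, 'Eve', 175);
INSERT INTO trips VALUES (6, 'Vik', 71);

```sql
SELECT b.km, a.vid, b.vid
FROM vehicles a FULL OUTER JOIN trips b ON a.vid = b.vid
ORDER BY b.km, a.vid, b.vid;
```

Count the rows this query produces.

10

FULL OUTER JOIN keeps every row from both sides; unmatched rows get NULL for the other side's columns.
Matching on a.vid = b.vid. A NULL in a compared column never satisfies the condition.
- vid=3: no b row matches, row kept with b columns NULL.
- vid=5: no b row matches, row kept with b columns NULL.
- vid=7: no b row matches, row kept with b columns NULL.
- vid=7: no b row matches, row kept with b columns NULL.
- vid=7: no b row matches, row kept with b columns NULL.
- plus 5 unmatched b row(s), each kept with NULL a columns.
Total: 0 matched + 10 padded = 10 rows.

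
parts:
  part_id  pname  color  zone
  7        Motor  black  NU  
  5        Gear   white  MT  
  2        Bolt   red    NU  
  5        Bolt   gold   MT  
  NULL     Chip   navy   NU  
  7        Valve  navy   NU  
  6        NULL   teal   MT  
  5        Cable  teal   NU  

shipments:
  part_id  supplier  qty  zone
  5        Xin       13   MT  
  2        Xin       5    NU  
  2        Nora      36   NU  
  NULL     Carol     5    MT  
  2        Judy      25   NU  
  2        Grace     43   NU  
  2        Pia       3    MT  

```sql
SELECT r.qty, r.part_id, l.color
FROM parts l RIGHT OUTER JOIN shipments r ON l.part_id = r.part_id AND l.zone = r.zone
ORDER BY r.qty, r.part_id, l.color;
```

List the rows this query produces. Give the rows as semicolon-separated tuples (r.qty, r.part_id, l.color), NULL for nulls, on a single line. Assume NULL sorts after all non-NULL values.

(3, 2, NULL); (5, 2, red); (5, NULL, NULL); (13, 5, gold); (13, 5, white); (25, 2, red); (36, 2, red); (43, 2, red)

RIGHT JOIN keeps every row from `shipments`; unmatched rows get NULL for `parts`'s columns.
Matching on l.part_id = r.part_id AND l.zone = r.zone. A NULL in a compared column never satisfies the condition.
Matched pairs: 6; unmatched r rows kept: 2.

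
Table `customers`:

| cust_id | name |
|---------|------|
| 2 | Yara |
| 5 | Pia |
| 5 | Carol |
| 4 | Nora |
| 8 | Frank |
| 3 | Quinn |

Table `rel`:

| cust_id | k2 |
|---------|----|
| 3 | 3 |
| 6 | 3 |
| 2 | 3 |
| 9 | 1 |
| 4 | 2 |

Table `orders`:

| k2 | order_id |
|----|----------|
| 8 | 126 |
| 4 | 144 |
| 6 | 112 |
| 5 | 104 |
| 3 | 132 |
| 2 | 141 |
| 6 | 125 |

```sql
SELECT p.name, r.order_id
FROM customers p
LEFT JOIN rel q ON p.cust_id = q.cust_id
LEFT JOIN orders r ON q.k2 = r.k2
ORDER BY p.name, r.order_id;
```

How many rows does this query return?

6

Evaluate left to right. First `customers p LEFT JOIN rel q` on cust_id: 6 row(s).
Then LEFT JOIN `orders r` on k2: each of those 6 rows is kept; rows whose q.k2 has no match in r get NULL for r's columns.
Result: 6 row(s).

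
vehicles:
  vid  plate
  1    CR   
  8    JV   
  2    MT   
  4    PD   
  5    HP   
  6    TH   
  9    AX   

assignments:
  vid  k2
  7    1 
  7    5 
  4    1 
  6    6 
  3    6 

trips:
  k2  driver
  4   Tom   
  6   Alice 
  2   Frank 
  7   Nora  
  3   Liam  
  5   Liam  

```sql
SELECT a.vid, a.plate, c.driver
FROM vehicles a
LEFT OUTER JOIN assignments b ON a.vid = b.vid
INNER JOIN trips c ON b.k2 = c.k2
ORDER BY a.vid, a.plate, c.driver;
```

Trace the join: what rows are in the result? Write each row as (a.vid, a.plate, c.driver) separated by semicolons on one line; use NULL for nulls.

(6, TH, Alice)

Step 1 — a LEFT JOIN b on vid → 7 row(s).
Then INNER JOIN `trips c` on k2: keep only rows whose b.k2 appears in c.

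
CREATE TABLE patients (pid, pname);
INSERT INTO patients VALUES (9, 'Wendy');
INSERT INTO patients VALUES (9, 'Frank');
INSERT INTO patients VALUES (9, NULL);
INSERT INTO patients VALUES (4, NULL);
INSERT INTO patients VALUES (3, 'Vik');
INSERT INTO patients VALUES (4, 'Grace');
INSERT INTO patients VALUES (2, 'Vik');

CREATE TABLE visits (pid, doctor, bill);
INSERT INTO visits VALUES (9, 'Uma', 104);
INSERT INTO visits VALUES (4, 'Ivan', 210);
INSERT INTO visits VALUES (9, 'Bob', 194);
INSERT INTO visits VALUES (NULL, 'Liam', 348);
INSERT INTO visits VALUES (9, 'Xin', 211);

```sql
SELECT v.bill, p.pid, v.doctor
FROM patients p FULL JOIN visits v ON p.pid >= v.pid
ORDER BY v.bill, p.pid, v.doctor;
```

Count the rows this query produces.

17

FULL OUTER JOIN keeps every row from both sides; unmatched rows get NULL for the other side's columns.
Matching on p.pid >= v.pid. A NULL in a compared column never satisfies the condition.
- p[0] pid=9 → 4 match(es) in v → 4 row(s).
- p[1] pid=9 → 4 match(es) in v → 4 row(s).
- p[2] pid=9 → 4 match(es) in v → 4 row(s).
- p[3] pid=4 → 1 match(es) in v → 1 row(s).
- p[4] pid=3 → no match; kept with NULLs on the v side.
- p[5] pid=4 → 1 match(es) in v → 1 row(s).
- p[6] pid=2 → no match; kept with NULLs on the v side.
- plus 1 unmatched v row(s), each kept with NULL p columns.
Total: 14 matched + 3 padded = 17 rows.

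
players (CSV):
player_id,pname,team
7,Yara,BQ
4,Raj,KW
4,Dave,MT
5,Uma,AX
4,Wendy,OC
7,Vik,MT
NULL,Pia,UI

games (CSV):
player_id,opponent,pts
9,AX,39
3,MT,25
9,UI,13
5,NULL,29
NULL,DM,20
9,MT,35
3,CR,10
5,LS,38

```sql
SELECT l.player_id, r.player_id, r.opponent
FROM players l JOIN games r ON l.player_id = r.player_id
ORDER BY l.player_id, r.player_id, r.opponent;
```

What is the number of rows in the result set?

INNER JOIN keeps only pairs where the ON condition holds.
Matching on l.player_id = r.player_id. A NULL in a compared column never satisfies the condition.
Matched pairs: 2.
Total: 2 rows.

2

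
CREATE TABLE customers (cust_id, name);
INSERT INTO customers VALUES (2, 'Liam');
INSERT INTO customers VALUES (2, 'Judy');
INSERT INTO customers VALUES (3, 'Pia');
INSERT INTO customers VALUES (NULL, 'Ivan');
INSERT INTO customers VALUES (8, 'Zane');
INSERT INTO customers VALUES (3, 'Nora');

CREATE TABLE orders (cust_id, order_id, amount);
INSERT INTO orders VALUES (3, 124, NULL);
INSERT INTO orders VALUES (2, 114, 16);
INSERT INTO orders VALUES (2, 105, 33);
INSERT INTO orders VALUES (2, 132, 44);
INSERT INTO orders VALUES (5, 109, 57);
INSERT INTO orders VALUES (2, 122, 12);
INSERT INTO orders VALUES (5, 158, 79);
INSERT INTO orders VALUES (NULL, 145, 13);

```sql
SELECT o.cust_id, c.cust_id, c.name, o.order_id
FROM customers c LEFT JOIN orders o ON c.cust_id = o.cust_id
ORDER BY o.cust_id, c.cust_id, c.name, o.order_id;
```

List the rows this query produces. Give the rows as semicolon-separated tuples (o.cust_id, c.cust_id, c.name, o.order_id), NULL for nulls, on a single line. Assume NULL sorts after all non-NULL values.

(2, 2, Judy, 105); (2, 2, Judy, 114); (2, 2, Judy, 122); (2, 2, Judy, 132); (2, 2, Liam, 105); (2, 2, Liam, 114); (2, 2, Liam, 122); (2, 2, Liam, 132); (3, 3, Nora, 124); (3, 3, Pia, 124); (NULL, 8, Zane, NULL); (NULL, NULL, Ivan, NULL)

LEFT JOIN keeps every row from `customers`; unmatched rows get NULL for `orders`'s columns.
Matching on c.cust_id = o.cust_id. A NULL in a compared column never satisfies the condition.
Matched pairs: 10; unmatched c rows kept: 2.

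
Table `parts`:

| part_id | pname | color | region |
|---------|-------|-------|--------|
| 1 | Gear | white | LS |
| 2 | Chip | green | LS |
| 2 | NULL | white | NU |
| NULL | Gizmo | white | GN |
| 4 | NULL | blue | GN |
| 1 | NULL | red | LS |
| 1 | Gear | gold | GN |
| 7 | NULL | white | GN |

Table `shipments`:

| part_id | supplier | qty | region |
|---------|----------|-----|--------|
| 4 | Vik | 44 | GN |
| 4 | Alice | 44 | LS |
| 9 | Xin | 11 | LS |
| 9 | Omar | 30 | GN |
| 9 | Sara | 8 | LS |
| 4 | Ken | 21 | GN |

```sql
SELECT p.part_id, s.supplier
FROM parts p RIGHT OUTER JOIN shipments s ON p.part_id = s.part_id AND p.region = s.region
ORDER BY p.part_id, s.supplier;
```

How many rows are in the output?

6

RIGHT JOIN keeps every row from `shipments`; unmatched rows get NULL for `parts`'s columns.
Matching on p.part_id = s.part_id AND p.region = s.region. A NULL in a compared column never satisfies the condition.
Matched pairs: 2; unmatched s rows kept: 4.
Total: 2 matched + 4 padded = 6 rows.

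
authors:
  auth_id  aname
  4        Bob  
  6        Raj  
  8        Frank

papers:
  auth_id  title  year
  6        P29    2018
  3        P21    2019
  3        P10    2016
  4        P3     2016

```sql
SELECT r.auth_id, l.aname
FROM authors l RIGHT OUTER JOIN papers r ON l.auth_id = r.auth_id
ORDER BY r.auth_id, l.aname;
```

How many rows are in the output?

4

RIGHT JOIN keeps every row from `papers`; unmatched rows get NULL for `authors`'s columns.
Matching on l.auth_id = r.auth_id.
- l[0] auth_id=4 → 1 match(es) in r → 1 row(s).
- l[1] auth_id=6 → 1 match(es) in r → 1 row(s).
- l[2] auth_id=8 → no match.
- 2 row(s) from r found no l partner → padded with NULL.
Total: 2 matched + 2 padded = 4 rows.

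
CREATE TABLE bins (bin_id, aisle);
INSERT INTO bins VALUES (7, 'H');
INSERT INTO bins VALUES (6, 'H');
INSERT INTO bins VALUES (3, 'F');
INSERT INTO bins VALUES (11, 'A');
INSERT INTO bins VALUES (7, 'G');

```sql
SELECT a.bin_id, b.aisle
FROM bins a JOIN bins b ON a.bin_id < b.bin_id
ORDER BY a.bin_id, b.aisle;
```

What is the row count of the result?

9

INNER JOIN keeps only pairs where the ON condition holds.
Matching on a.bin_id < b.bin_id.
- a (bin_id=7) pairs with 1 row(s) of b.
- a (bin_id=6) pairs with 3 row(s) of b.
- a (bin_id=3) pairs with 4 row(s) of b.
- a (bin_id=11) has no partner → excluded.
- a (bin_id=7) pairs with 1 row(s) of b.
Total: 9 rows.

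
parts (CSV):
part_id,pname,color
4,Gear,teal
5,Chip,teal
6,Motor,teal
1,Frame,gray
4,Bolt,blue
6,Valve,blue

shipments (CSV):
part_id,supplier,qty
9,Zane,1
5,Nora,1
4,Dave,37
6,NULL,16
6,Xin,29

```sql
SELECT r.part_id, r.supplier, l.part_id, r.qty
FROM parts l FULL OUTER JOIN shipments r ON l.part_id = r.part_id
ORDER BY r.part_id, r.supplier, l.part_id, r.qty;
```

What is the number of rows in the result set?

9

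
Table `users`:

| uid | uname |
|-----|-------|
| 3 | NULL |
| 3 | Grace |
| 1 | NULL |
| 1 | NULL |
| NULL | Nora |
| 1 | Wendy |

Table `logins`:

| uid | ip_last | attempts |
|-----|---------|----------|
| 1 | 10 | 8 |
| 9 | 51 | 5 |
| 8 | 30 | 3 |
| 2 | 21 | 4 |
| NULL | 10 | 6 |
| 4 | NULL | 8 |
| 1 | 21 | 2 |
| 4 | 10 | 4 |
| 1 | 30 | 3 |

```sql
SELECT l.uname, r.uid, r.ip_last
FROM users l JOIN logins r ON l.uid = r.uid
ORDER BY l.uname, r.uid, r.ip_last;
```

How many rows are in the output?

9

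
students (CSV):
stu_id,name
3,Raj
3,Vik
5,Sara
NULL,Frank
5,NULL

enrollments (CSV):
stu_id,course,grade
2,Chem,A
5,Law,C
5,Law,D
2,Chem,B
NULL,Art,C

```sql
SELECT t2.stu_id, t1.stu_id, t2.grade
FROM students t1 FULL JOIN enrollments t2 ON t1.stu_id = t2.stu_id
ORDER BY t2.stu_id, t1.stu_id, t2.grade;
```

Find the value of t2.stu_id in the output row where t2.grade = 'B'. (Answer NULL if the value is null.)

2

FULL OUTER JOIN keeps every row from both sides; unmatched rows get NULL for the other side's columns.
Matching on t1.stu_id = t2.stu_id. A NULL in a compared column never satisfies the condition.
- t1 row (stu_id=3): no match → kept, t2 columns NULL.
- t1 row (stu_id=3): no match → kept, t2 columns NULL.
- t1 row (stu_id=5): matches 2 t2 row(s) → 2 output row(s).
- t1 row (stu_id=NULL): no match → kept, t2 columns NULL.
- t1 row (stu_id=5): matches 2 t2 row(s) → 2 output row(s).
- plus 3 unmatched t2 row(s), each kept with NULL t1 columns.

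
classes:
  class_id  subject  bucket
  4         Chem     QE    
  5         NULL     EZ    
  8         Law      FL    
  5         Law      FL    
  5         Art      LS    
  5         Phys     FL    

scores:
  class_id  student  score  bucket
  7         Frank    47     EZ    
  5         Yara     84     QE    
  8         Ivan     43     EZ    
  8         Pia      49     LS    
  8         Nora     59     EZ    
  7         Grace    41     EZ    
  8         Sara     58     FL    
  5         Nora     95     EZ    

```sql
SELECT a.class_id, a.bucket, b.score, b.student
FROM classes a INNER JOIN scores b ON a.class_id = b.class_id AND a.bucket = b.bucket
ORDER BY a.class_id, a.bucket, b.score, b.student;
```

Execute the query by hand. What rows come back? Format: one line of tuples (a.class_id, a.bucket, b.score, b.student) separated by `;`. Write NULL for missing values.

(5, EZ, 95, Nora); (8, FL, 58, Sara)

INNER JOIN keeps only pairs where the ON condition holds.
Matching on a.class_id = b.class_id AND a.bucket = b.bucket.
- class_id=4, bucket=QE: no matching b row, dropped.
- class_id=5, bucket=EZ: 1 matching b row(s), so 1 row(s) emitted.
- class_id=8, bucket=FL: 1 matching b row(s), so 1 row(s) emitted.
- class_id=5, bucket=FL: no matching b row, dropped.
- class_id=5, bucket=LS: no matching b row, dropped.
- class_id=5, bucket=FL: no matching b row, dropped.
After projecting and ordering:
a.class_id | a.bucket | b.score | b.student
5 | EZ | 95 | Nora
8 | FL | 58 | Sara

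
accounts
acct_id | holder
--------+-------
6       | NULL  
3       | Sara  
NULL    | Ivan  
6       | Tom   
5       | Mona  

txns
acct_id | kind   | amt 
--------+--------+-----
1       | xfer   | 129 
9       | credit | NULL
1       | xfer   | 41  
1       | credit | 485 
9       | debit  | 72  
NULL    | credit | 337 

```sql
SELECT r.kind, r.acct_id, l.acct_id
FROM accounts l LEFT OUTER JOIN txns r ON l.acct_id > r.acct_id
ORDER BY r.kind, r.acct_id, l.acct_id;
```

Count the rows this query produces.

13

LEFT JOIN keeps every row from `accounts`; unmatched rows get NULL for `txns`'s columns.
Matching on l.acct_id > r.acct_id. A NULL in a compared column never satisfies the condition.
- l row (acct_id=6): matches 3 r row(s) → 3 output row(s).
- l row (acct_id=3): matches 3 r row(s) → 3 output row(s).
- l row (acct_id=NULL): no match → kept, r columns NULL.
- l row (acct_id=6): matches 3 r row(s) → 3 output row(s).
- l row (acct_id=5): matches 3 r row(s) → 3 output row(s).
Total: 12 matched + 1 padded = 13 rows.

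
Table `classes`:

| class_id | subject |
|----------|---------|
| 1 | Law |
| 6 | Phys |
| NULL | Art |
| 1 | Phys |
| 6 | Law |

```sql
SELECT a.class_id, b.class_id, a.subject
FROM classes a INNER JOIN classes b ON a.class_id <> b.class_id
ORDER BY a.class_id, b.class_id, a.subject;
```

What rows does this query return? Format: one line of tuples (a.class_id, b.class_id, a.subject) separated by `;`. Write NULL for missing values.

(1, 6, Law); (1, 6, Law); (1, 6, Phys); (1, 6, Phys); (6, 1, Law); (6, 1, Law); (6, 1, Phys); (6, 1, Phys)

INNER JOIN keeps only pairs where the ON condition holds.
Matching on a.class_id <> b.class_id. A NULL in a compared column never satisfies the condition.
Matched pairs: 8.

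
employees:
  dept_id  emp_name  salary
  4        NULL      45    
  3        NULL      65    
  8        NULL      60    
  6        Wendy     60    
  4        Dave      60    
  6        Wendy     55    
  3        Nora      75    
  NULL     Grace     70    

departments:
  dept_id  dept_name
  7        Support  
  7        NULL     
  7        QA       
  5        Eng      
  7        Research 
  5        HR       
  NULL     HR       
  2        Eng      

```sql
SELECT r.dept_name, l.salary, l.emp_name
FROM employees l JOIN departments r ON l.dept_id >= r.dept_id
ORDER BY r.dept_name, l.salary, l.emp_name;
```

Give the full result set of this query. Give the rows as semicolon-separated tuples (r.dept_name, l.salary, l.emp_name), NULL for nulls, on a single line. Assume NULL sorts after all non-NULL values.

INNER JOIN keeps only pairs where the ON condition holds.
Matching on l.dept_id >= r.dept_id. A NULL in a compared column never satisfies the condition.
Matched pairs: 17.

(Eng, 45, NULL); (Eng, 55, Wendy); (Eng, 55, Wendy); (Eng, 60, Dave); (Eng, 60, Wendy); (Eng, 60, Wendy); (Eng, 60, NULL); (Eng, 60, NULL); (Eng, 65, NULL); (Eng, 75, Nora); (HR, 55, Wendy); (HR, 60, Wendy); (HR, 60, NULL); (QA, 60, NULL); (Research, 60, NULL); (Support, 60, NULL); (NULL, 60, NULL)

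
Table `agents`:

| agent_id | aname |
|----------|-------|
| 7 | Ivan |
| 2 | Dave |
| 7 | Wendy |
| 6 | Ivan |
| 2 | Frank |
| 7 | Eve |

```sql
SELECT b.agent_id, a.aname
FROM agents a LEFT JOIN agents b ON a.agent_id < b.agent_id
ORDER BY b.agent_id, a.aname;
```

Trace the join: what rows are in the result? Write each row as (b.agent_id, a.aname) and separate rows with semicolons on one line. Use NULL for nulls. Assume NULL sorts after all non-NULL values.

(6, Dave); (6, Frank); (7, Dave); (7, Dave); (7, Dave); (7, Frank); (7, Frank); (7, Frank); (7, Ivan); (7, Ivan); (7, Ivan); (NULL, Eve); (NULL, Ivan); (NULL, Wendy)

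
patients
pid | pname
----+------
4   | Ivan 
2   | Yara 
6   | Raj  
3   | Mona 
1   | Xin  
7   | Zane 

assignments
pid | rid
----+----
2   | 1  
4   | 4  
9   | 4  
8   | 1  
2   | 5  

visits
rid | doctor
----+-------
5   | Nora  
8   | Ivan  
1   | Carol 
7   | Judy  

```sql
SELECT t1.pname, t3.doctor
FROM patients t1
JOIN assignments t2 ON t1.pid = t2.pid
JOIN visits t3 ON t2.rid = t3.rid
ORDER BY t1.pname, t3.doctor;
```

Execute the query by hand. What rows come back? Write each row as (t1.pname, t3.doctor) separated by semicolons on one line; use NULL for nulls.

(Yara, Carol); (Yara, Nora)

Step 1 — t1 INNER JOIN t2 on pid → 3 row(s).
Then INNER JOIN `visits t3` on rid: keep only rows whose t2.rid appears in t3.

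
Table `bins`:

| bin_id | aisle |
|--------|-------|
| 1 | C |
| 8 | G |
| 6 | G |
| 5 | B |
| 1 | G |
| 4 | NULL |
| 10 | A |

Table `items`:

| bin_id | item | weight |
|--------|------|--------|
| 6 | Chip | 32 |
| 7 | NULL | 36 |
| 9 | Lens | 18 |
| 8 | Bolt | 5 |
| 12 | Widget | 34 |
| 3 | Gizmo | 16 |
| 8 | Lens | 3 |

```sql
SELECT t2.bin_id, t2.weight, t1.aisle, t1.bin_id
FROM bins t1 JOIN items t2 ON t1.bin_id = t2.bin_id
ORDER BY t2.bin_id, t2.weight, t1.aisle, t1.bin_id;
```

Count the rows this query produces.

3

INNER JOIN keeps only pairs where the ON condition holds.
Matching on t1.bin_id = t2.bin_id.
- t1 row (bin_id=1): no match → dropped.
- t1 row (bin_id=8): matches 2 t2 row(s) → 2 output row(s).
- t1 row (bin_id=6): matches 1 t2 row(s) → 1 output row(s).
- t1 row (bin_id=5): no match → dropped.
- t1 row (bin_id=1): no match → dropped.
- t1 row (bin_id=4): no match → dropped.
- t1 row (bin_id=10): no match → dropped.
Total: 3 rows.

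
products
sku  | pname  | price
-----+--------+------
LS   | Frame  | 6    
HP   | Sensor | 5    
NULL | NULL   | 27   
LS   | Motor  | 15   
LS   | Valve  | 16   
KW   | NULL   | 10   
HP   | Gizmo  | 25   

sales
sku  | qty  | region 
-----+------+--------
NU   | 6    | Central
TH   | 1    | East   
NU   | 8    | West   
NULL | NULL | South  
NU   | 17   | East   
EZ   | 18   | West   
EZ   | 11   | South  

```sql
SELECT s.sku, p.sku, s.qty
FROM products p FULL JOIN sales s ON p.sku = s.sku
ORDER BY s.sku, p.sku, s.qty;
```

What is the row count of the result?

14

FULL OUTER JOIN keeps every row from both sides; unmatched rows get NULL for the other side's columns.
Matching on p.sku = s.sku. A NULL in a compared column never satisfies the condition.
- p (sku=LS) has no partner → padded with NULL.
- p (sku=HP) has no partner → padded with NULL.
- p (sku=NULL) has no partner → padded with NULL.
- p (sku=LS) has no partner → padded with NULL.
- p (sku=LS) has no partner → padded with NULL.
- p (sku=KW) has no partner → padded with NULL.
- p (sku=HP) has no partner → padded with NULL.
- 7 row(s) from s found no p partner → padded with NULL.
Total: 0 matched + 14 padded = 14 rows.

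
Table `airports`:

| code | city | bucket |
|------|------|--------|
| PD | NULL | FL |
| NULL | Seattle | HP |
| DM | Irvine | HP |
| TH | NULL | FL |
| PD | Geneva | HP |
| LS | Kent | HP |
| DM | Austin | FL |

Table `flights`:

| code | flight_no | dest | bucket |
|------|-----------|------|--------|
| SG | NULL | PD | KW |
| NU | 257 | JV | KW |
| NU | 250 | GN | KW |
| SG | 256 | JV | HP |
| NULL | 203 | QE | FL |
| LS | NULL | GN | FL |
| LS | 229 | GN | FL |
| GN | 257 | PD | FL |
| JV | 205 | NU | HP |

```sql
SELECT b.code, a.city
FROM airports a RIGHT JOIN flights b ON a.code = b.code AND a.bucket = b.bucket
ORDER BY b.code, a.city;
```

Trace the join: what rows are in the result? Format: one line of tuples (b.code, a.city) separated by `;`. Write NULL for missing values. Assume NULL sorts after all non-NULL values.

RIGHT JOIN keeps every row from `flights`; unmatched rows get NULL for `airports`'s columns.
Matching on a.code = b.code AND a.bucket = b.bucket. A NULL in a compared column never satisfies the condition.
- a[0] code=PD, bucket=FL → no match.
- a[1] code=NULL, bucket=HP → no match.
- a[2] code=DM, bucket=HP → no match.
- a[3] code=TH, bucket=FL → no match.
- a[4] code=PD, bucket=HP → no match.
- a[5] code=LS, bucket=HP → no match.
- a[6] code=DM, bucket=FL → no match.
- 9 b row(s) had no a match → kept, a columns NULL.
After projecting and ordering:
b.code | a.city
GN | NULL
JV | NULL
LS | NULL
LS | NULL
NU | NULL
NU | NULL
SG | NULL
SG | NULL
NULL | NULL

(GN, NULL); (JV, NULL); (LS, NULL); (LS, NULL); (NU, NULL); (NU, NULL); (SG, NULL); (SG, NULL); (NULL, NULL)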